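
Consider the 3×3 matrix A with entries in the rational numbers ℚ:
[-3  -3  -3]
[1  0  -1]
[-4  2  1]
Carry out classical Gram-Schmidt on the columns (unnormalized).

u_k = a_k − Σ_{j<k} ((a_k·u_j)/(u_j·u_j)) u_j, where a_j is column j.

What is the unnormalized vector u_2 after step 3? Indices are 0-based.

u_2 = (-42/337, -378/337, -63/337)

Step 1: u_0 = a_0 = (-3, 1, -4).
Step 2: u_1 = a_1 − (1/26)·u_0 = (-75/26, -1/26, 28/13).
Step 3: u_2 = a_2 − (2/13)·u_0 − (282/337)·u_1 = (-42/337, -378/337, -63/337).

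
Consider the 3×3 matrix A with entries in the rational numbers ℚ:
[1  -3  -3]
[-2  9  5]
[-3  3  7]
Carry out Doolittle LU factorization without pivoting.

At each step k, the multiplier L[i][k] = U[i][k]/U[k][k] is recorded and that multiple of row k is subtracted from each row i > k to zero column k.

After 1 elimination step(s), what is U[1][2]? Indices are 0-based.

U[1][2] = -1

[col 0] pivot 1
  R1 -= -2*R0 → (0, 3, -1)  (L[1][0] := -2)
  R2 -= -3*R0 → (0, -6, -2)  (L[2][0] := -3)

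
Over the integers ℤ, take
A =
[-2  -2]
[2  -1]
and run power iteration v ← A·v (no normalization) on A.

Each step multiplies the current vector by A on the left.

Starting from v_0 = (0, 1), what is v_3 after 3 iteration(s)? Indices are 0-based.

v_3 = (-6, 15)

v_0 = (0, 1).
v_1 = A·v_0 = (-2, -1).
v_2 = A·v_1 = (6, -3).
v_3 = A·v_2 = (-6, 15).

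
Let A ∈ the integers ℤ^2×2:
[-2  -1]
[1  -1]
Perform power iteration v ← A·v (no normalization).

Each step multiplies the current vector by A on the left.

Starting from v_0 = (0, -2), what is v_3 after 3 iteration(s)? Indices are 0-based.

v_0 = (0, -2).
v_1 = A·v_0 = (2, 2).
v_2 = A·v_1 = (-6, 0).
v_3 = A·v_2 = (12, -6).

v_3 = (12, -6)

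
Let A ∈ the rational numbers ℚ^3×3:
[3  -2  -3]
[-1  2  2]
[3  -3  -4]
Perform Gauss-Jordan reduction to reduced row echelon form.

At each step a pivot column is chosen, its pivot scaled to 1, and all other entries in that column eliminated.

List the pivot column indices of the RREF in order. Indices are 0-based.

[1] R0 /= 3  ⇒  (1, -2/3, -1)
     R1 -= -1·R0  ⇒  (0, 4/3, 1)
     R2 -= 3·R0  ⇒  (0, -1, -1)
[2] R1 /= 4/3  ⇒  (0, 1, 3/4)
     R0 -= -2/3·R1  ⇒  (1, 0, -1/2)
     R2 -= -1·R1  ⇒  (0, 0, -1/4)
[3] R2 /= -1/4  ⇒  (0, 0, 1)
     R0 -= -1/2·R2  ⇒  (1, 0, 0)
     R1 -= 3/4·R2  ⇒  (0, 1, 0)

pivot columns: 0, 1, 2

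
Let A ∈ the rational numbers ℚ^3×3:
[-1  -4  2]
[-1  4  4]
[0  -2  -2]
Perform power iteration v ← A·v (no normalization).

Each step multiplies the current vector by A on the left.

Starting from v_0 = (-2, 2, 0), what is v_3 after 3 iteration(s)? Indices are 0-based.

v_0 = (-2, 2, 0).
v_1 = A·v_0 = (-6, 10, -4).
v_2 = A·v_1 = (-42, 30, -12).
v_3 = A·v_2 = (-102, 114, -36).

v_3 = (-102, 114, -36)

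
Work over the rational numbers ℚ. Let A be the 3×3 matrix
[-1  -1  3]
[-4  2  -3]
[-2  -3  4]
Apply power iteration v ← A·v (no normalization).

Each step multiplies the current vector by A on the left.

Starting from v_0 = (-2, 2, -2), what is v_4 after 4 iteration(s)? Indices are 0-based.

v_0 = (-2, 2, -2).
v_1 = A·v_0 = (-6, 18, -10).
v_2 = A·v_1 = (-42, 90, -82).
v_3 = A·v_2 = (-294, 594, -514).
v_4 = A·v_3 = (-1842, 3906, -3250).

v_4 = (-1842, 3906, -3250)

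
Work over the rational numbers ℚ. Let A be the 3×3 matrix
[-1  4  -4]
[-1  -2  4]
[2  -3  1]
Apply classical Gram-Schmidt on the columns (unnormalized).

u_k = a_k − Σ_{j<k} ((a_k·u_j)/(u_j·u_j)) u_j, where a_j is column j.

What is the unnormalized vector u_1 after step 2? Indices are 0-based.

u_1 = (8/3, -10/3, -1/3)

Step 1: u_0 = a_0 = (-1, -1, 2).
Step 2: u_1 = a_1 − (-4/3)·u_0 = (8/3, -10/3, -1/3).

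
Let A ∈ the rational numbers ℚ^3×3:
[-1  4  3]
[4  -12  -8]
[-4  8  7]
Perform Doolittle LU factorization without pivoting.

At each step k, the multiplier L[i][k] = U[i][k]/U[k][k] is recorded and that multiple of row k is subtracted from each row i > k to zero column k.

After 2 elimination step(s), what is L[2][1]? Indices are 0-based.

k=0: U[0][0]=-1
  eliminate (1,0): mult=-4, new row 1: (0, 4, 4); set L[1][0]=-4
  eliminate (2,0): mult=4, new row 2: (0, -8, -5); set L[2][0]=4
k=1: U[1][1]=4
  eliminate (2,1): mult=-2, new row 2: (0, 0, 3); set L[2][1]=-2

L[2][1] = -2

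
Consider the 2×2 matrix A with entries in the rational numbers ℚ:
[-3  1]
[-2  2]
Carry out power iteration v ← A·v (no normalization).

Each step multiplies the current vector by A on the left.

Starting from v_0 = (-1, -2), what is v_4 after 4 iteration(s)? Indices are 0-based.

v_4 = (-29, -22)

v_0 = (-1, -2).
v_1 = A·v_0 = (1, -2).
v_2 = A·v_1 = (-5, -6).
v_3 = A·v_2 = (9, -2).
v_4 = A·v_3 = (-29, -22).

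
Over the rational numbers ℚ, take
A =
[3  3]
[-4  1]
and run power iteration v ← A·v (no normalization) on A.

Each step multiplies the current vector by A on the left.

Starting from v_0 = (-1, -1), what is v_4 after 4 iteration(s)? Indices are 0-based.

v_0 = (-1, -1).
v_1 = A·v_0 = (-6, 3).
v_2 = A·v_1 = (-9, 27).
v_3 = A·v_2 = (54, 63).
v_4 = A·v_3 = (351, -153).

v_4 = (351, -153)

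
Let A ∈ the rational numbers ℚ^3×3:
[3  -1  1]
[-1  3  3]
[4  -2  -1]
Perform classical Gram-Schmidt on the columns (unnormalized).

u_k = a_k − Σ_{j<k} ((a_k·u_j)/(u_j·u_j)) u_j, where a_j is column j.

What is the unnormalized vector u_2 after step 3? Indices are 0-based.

Step 1: u_0 = a_0 = (3, -1, 4).
Step 2: u_1 = a_1 − (-7/13)·u_0 = (8/13, 32/13, 2/13).
Step 3: u_2 = a_2 − (-2/13)·u_0 − (17/14)·u_1 = (5/7, -1/7, -4/7).

u_2 = (5/7, -1/7, -4/7)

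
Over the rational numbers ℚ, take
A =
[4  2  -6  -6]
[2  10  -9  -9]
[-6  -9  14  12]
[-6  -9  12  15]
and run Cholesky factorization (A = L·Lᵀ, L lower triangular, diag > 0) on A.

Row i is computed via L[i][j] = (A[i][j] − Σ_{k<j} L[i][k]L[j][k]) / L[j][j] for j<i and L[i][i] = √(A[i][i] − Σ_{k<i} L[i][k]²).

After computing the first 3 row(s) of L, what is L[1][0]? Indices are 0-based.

Step 1: L[0][0] = √(4) = 2.
  L[1][0] = (2) / L[0][0] = 1.
Step 2: L[1][1] = √(9) = 3.
  L[2][0] = (-6) / L[0][0] = -3.
  L[2][1] = (-6) / L[1][1] = -2.
Step 3: L[2][2] = √(1) = 1.

L[1][0] = 1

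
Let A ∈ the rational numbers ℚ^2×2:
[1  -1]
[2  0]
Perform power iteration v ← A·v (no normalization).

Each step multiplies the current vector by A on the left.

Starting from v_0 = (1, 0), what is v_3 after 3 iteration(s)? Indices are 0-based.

v_3 = (-3, -2)

v_0 = (1, 0).
v_1 = A·v_0 = (1, 2).
v_2 = A·v_1 = (-1, 2).
v_3 = A·v_2 = (-3, -2).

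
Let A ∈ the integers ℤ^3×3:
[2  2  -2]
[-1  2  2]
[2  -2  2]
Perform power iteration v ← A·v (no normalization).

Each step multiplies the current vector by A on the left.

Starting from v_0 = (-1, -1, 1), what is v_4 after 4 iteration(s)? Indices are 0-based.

v_4 = (212, -124, -148)

v_0 = (-1, -1, 1).
v_1 = A·v_0 = (-6, 1, 2).
v_2 = A·v_1 = (-14, 12, -10).
v_3 = A·v_2 = (16, 18, -72).
v_4 = A·v_3 = (212, -124, -148).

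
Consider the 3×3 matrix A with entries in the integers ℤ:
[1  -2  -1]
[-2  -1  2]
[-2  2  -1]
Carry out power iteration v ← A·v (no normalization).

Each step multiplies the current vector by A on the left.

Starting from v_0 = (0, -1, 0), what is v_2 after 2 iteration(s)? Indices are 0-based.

v_0 = (0, -1, 0).
v_1 = A·v_0 = (2, 1, -2).
v_2 = A·v_1 = (2, -9, 0).

v_2 = (2, -9, 0)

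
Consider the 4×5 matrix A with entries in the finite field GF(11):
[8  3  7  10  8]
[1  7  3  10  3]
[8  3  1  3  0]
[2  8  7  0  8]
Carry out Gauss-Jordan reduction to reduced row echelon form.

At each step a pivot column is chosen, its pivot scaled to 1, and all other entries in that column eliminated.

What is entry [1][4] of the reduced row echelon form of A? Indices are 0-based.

pivot(0,0)=8: scale R0 → (1, 10, 5, 4, 1)
  clear (1,0): R1 −= (1)R0 → (0, 8, 9, 6, 2)
  clear (2,0): R2 −= (8)R0 → (0, 0, 5, 4, 3)
  clear (3,0): R3 −= (2)R0 → (0, 10, 8, 3, 6)
pivot(1,1)=8: scale R1 → (0, 1, 8, 9, 3)
  clear (0,1): R0 −= (10)R1 → (1, 0, 2, 2, 4)
  clear (3,1): R3 −= (10)R1 → (0, 0, 5, 1, 9)
pivot(2,2)=5: scale R2 → (0, 0, 1, 3, 5)
  clear (0,2): R0 −= (2)R2 → (1, 0, 0, 7, 5)
  clear (1,2): R1 −= (8)R2 → (0, 1, 0, 7, 7)
  clear (3,2): R3 −= (5)R2 → (0, 0, 0, 8, 6)
pivot(3,3)=8: scale R3 → (0, 0, 0, 1, 9)
  clear (0,3): R0 −= (7)R3 → (1, 0, 0, 0, 8)
  clear (1,3): R1 −= (7)R3 → (0, 1, 0, 0, 10)
  clear (2,3): R2 −= (3)R3 → (0, 0, 1, 0, 0)

M[1][4] = 10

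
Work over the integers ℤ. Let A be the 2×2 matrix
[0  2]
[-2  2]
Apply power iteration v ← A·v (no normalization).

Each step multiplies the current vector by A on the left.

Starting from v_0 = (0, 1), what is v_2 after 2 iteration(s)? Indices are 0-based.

v_2 = (4, 0)

v_0 = (0, 1).
v_1 = A·v_0 = (2, 2).
v_2 = A·v_1 = (4, 0).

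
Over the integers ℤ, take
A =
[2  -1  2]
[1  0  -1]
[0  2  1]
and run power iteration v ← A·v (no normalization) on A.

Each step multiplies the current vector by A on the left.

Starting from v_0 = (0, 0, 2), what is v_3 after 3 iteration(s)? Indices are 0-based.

v_3 = (22, 16, 2)

v_0 = (0, 0, 2).
v_1 = A·v_0 = (4, -2, 2).
v_2 = A·v_1 = (14, 2, -2).
v_3 = A·v_2 = (22, 16, 2).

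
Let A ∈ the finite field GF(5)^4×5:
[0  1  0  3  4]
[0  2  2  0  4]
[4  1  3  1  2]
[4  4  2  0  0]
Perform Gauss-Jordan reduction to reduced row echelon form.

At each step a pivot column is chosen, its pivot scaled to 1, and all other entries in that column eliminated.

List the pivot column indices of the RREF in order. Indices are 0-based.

[1] R0 <-> R2
[1] R0 /= 4  ⇒  (1, 4, 2, 4, 3)
     R3 -= 4·R0  ⇒  (0, 3, 4, 4, 3)
[2] R1 /= 2  ⇒  (0, 1, 1, 0, 2)
     R0 -= 4·R1  ⇒  (1, 0, 3, 4, 0)
     R2 -= 1·R1  ⇒  (0, 0, 4, 3, 2)
     R3 -= 3·R1  ⇒  (0, 0, 1, 4, 2)
[3] R2 /= 4  ⇒  (0, 0, 1, 2, 3)
     R0 -= 3·R2  ⇒  (1, 0, 0, 3, 1)
     R1 -= 1·R2  ⇒  (0, 1, 0, 3, 4)
     R3 -= 1·R2  ⇒  (0, 0, 0, 2, 4)
[4] R3 /= 2  ⇒  (0, 0, 0, 1, 2)
     R0 -= 3·R3  ⇒  (1, 0, 0, 0, 0)
     R1 -= 3·R3  ⇒  (0, 1, 0, 0, 3)
     R2 -= 2·R3  ⇒  (0, 0, 1, 0, 4)

pivot columns: 0, 1, 2, 3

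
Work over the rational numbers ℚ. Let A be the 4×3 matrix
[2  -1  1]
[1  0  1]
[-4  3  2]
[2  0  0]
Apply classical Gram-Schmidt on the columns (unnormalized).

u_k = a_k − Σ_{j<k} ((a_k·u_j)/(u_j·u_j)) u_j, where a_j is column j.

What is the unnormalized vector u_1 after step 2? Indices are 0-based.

Step 1: u_0 = a_0 = (2, 1, -4, 2).
Step 2: u_1 = a_1 − (-14/25)·u_0 = (3/25, 14/25, 19/25, 28/25).

u_1 = (3/25, 14/25, 19/25, 28/25)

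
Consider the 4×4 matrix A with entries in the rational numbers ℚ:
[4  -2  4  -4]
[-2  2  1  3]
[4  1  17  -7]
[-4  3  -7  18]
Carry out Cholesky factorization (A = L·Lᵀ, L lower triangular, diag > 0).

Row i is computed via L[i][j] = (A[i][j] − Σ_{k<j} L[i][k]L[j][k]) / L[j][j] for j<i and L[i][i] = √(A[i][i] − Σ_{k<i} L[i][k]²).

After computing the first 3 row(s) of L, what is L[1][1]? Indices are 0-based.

L[1][1] = 1

Step 1: L[0][0] = √(4) = 2.
  L[1][0] = (-2) / L[0][0] = -1.
Step 2: L[1][1] = √(1) = 1.
  L[2][0] = (4) / L[0][0] = 2.
  L[2][1] = (3) / L[1][1] = 3.
Step 3: L[2][2] = √(4) = 2.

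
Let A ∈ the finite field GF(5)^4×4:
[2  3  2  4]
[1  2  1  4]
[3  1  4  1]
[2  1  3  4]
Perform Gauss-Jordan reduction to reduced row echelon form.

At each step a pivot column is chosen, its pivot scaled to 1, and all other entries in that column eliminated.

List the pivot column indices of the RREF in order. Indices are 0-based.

[1] R0 /= 2  ⇒  (1, 4, 1, 2)
     R1 -= 1·R0  ⇒  (0, 3, 0, 2)
     R2 -= 3·R0  ⇒  (0, 4, 1, 0)
     R3 -= 2·R0  ⇒  (0, 3, 1, 0)
[2] R1 /= 3  ⇒  (0, 1, 0, 4)
     R0 -= 4·R1  ⇒  (1, 0, 1, 1)
     R2 -= 4·R1  ⇒  (0, 0, 1, 4)
     R3 -= 3·R1  ⇒  (0, 0, 1, 3)
[3] R2 /= 1  ⇒  (0, 0, 1, 4)
     R0 -= 1·R2  ⇒  (1, 0, 0, 2)
     R3 -= 1·R2  ⇒  (0, 0, 0, 4)
[4] R3 /= 4  ⇒  (0, 0, 0, 1)
     R0 -= 2·R3  ⇒  (1, 0, 0, 0)
     R1 -= 4·R3  ⇒  (0, 1, 0, 0)
     R2 -= 4·R3  ⇒  (0, 0, 1, 0)

pivot columns: 0, 1, 2, 3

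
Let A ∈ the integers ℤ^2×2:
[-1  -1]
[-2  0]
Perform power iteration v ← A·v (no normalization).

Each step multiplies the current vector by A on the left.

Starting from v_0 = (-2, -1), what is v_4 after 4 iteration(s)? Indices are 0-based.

v_4 = (-27, -26)

v_0 = (-2, -1).
v_1 = A·v_0 = (3, 4).
v_2 = A·v_1 = (-7, -6).
v_3 = A·v_2 = (13, 14).
v_4 = A·v_3 = (-27, -26).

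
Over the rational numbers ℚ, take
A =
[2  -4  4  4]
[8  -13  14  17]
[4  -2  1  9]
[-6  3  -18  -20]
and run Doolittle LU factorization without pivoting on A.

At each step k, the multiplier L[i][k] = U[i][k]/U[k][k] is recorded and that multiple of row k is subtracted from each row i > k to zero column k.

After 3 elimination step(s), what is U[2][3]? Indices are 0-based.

[col 0] pivot 2
  R1 -= 4*R0 → (0, 3, -2, 1)  (L[1][0] := 4)
  R2 -= 2*R0 → (0, 6, -7, 1)  (L[2][0] := 2)
  R3 -= -3*R0 → (0, -9, -6, -8)  (L[3][0] := -3)
[col 1] pivot 3
  R2 -= 2*R1 → (0, 0, -3, -1)  (L[2][1] := 2)
  R3 -= -3*R1 → (0, 0, -12, -5)  (L[3][1] := -3)
[col 2] pivot -3
  R3 -= 4*R2 → (0, 0, 0, -1)  (L[3][2] := 4)

U[2][3] = -1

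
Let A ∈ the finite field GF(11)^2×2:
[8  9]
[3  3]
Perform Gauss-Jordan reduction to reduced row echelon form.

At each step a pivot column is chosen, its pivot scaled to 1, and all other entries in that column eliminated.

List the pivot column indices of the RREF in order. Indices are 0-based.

pivot columns: 0, 1

step 1: normalize row 0 (÷8) = (1, 8)
  row 1: subtract 3×row0 = (0, 1)
step 2: normalize row 1 (÷1) = (0, 1)
  row 0: subtract 8×row1 = (1, 0)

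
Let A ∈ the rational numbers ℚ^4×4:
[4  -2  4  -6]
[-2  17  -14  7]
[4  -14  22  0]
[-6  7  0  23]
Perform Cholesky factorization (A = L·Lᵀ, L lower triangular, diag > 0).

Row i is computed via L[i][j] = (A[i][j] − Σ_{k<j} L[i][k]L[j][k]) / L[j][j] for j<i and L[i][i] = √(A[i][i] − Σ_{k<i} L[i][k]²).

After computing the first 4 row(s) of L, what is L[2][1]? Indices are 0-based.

Step 1: L[0][0] = √(4) = 2.
  L[1][0] = (-2) / L[0][0] = -1.
Step 2: L[1][1] = √(16) = 4.
  L[2][0] = (4) / L[0][0] = 2.
  L[2][1] = (-12) / L[1][1] = -3.
Step 3: L[2][2] = √(9) = 3.
  L[3][0] = (-6) / L[0][0] = -3.
  L[3][1] = (4) / L[1][1] = 1.
  L[3][2] = (9) / L[2][2] = 3.
Step 4: L[3][3] = √(4) = 2.

L[2][1] = -3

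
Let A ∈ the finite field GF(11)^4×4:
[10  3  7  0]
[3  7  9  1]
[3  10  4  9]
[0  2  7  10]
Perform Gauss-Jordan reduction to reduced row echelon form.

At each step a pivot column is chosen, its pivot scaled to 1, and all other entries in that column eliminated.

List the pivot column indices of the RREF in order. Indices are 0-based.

[1] R0 /= 10  ⇒  (1, 8, 4, 0)
     R1 -= 3·R0  ⇒  (0, 5, 8, 1)
     R2 -= 3·R0  ⇒  (0, 8, 3, 9)
[2] R1 /= 5  ⇒  (0, 1, 6, 9)
     R0 -= 8·R1  ⇒  (1, 0, 0, 5)
     R2 -= 8·R1  ⇒  (0, 0, 10, 3)
     R3 -= 2·R1  ⇒  (0, 0, 6, 3)
[3] R2 /= 10  ⇒  (0, 0, 1, 8)
     R1 -= 6·R2  ⇒  (0, 1, 0, 5)
     R3 -= 6·R2  ⇒  (0, 0, 0, 10)
[4] R3 /= 10  ⇒  (0, 0, 0, 1)
     R0 -= 5·R3  ⇒  (1, 0, 0, 0)
     R1 -= 5·R3  ⇒  (0, 1, 0, 0)
     R2 -= 8·R3  ⇒  (0, 0, 1, 0)

pivot columns: 0, 1, 2, 3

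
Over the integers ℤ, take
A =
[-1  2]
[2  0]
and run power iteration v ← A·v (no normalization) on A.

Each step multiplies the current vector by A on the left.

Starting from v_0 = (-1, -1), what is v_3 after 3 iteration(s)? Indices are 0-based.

v_0 = (-1, -1).
v_1 = A·v_0 = (-1, -2).
v_2 = A·v_1 = (-3, -2).
v_3 = A·v_2 = (-1, -6).

v_3 = (-1, -6)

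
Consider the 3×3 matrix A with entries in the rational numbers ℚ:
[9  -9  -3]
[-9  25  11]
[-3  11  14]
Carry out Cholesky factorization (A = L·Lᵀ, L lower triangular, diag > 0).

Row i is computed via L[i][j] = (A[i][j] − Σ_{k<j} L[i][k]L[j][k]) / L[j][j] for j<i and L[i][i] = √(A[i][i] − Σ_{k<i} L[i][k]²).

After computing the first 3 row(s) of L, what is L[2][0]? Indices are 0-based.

L[2][0] = -1

Step 1: L[0][0] = √(9) = 3.
  L[1][0] = (-9) / L[0][0] = -3.
Step 2: L[1][1] = √(16) = 4.
  L[2][0] = (-3) / L[0][0] = -1.
  L[2][1] = (8) / L[1][1] = 2.
Step 3: L[2][2] = √(9) = 3.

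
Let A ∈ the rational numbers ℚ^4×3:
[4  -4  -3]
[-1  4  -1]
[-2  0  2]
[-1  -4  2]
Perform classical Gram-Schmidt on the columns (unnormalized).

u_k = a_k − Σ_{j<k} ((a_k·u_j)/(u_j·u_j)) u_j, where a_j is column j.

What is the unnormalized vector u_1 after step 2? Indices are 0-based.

Step 1: u_0 = a_0 = (4, -1, -2, -1).
Step 2: u_1 = a_1 − (-8/11)·u_0 = (-12/11, 36/11, -16/11, -52/11).

u_1 = (-12/11, 36/11, -16/11, -52/11)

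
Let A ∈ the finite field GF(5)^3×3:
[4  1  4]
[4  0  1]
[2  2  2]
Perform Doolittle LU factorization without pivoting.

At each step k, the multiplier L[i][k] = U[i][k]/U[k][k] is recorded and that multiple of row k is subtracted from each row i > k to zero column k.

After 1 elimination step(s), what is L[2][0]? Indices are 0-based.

L[2][0] = 3

k=0: U[0][0]=4
  eliminate (1,0): mult=1, new row 1: (0, 4, 2); set L[1][0]=1
  eliminate (2,0): mult=3, new row 2: (0, 4, 0); set L[2][0]=3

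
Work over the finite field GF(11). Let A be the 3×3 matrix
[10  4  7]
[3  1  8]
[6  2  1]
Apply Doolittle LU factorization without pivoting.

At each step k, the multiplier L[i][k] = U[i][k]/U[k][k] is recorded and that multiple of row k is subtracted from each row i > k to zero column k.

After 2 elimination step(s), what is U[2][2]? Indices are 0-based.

Step 1: pivot at (0,0) is 10.
  row1 ← row1 − (8)·row0  ⇒  L[1][0]=8, U row1=(0, 2, 7)
  row2 ← row2 − (5)·row0  ⇒  L[2][0]=5, U row2=(0, 4, 10)
Step 2: pivot at (1,1) is 2.
  row2 ← row2 − (2)·row1  ⇒  L[2][1]=2, U row2=(0, 0, 7)

U[2][2] = 7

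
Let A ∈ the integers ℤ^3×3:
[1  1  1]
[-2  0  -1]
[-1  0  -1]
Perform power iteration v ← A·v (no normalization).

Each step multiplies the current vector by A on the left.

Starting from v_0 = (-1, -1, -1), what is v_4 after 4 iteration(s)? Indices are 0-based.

v_0 = (-1, -1, -1).
v_1 = A·v_0 = (-3, 3, 2).
v_2 = A·v_1 = (2, 4, 1).
v_3 = A·v_2 = (7, -5, -3).
v_4 = A·v_3 = (-1, -11, -4).

v_4 = (-1, -11, -4)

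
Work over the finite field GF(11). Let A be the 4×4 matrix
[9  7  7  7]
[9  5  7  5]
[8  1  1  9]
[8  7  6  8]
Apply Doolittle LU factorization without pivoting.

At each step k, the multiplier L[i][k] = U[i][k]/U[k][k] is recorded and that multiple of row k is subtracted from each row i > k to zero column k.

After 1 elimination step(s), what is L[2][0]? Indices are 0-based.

L[2][0] = 7

[col 0] pivot 9
  R1 -= 1*R0 → (0, 9, 0, 9)  (L[1][0] := 1)
  R2 -= 7*R0 → (0, 7, 7, 4)  (L[2][0] := 7)
  R3 -= 7*R0 → (0, 2, 1, 3)  (L[3][0] := 7)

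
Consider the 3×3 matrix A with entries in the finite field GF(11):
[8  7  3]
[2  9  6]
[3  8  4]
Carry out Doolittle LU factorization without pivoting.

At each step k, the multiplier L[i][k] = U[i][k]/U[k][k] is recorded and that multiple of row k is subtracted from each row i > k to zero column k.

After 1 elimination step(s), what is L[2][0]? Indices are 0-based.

L[2][0] = 10

k=0: U[0][0]=8
  eliminate (1,0): mult=3, new row 1: (0, 10, 8); set L[1][0]=3
  eliminate (2,0): mult=10, new row 2: (0, 4, 7); set L[2][0]=10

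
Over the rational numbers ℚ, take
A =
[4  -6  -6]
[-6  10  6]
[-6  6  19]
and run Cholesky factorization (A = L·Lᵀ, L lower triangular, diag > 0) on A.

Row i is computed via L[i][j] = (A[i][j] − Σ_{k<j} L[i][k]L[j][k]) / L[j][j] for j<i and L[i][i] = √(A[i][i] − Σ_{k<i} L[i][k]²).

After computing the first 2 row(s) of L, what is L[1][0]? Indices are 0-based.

Step 1: L[0][0] = √(4) = 2.
  L[1][0] = (-6) / L[0][0] = -3.
Step 2: L[1][1] = √(1) = 1.

L[1][0] = -3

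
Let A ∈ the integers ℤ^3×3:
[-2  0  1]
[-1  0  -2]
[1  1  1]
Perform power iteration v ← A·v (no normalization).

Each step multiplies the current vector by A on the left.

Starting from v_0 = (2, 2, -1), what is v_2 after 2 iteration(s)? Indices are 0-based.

v_0 = (2, 2, -1).
v_1 = A·v_0 = (-5, 0, 3).
v_2 = A·v_1 = (13, -1, -2).

v_2 = (13, -1, -2)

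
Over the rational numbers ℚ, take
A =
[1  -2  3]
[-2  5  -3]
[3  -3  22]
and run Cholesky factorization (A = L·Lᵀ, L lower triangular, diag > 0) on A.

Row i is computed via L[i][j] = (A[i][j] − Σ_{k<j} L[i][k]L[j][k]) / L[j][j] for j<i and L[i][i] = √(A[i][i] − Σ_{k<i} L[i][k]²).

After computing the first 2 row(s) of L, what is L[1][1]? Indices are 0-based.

L[1][1] = 1

Step 1: L[0][0] = √(1) = 1.
  L[1][0] = (-2) / L[0][0] = -2.
Step 2: L[1][1] = √(1) = 1.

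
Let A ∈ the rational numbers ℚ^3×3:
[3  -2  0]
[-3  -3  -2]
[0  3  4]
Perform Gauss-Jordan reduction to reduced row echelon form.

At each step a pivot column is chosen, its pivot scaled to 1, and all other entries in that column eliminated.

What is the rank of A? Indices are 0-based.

rank = 3

step 1: normalize row 0 (÷3) = (1, -2/3, 0)
  row 1: subtract -3×row0 = (0, -5, -2)
step 2: normalize row 1 (÷-5) = (0, 1, 2/5)
  row 0: subtract -2/3×row1 = (1, 0, 4/15)
  row 2: subtract 3×row1 = (0, 0, 14/5)
step 3: normalize row 2 (÷14/5) = (0, 0, 1)
  row 0: subtract 4/15×row2 = (1, 0, 0)
  row 1: subtract 2/5×row2 = (0, 1, 0)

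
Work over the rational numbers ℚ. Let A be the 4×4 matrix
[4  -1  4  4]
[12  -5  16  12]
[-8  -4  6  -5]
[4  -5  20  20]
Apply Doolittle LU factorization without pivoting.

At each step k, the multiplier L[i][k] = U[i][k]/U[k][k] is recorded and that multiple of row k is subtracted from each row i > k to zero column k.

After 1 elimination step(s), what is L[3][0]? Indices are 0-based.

k=0: U[0][0]=4
  eliminate (1,0): mult=3, new row 1: (0, -2, 4, 0); set L[1][0]=3
  eliminate (2,0): mult=-2, new row 2: (0, -6, 14, 3); set L[2][0]=-2
  eliminate (3,0): mult=1, new row 3: (0, -4, 16, 16); set L[3][0]=1

L[3][0] = 1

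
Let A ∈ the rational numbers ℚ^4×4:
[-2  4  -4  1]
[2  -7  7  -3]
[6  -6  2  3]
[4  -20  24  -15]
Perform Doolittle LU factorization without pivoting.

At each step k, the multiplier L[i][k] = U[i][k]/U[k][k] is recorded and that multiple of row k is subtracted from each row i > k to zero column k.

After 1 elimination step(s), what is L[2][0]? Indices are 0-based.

[col 0] pivot -2
  R1 -= -1*R0 → (0, -3, 3, -2)  (L[1][0] := -1)
  R2 -= -3*R0 → (0, 6, -10, 6)  (L[2][0] := -3)
  R3 -= -2*R0 → (0, -12, 16, -13)  (L[3][0] := -2)

L[2][0] = -3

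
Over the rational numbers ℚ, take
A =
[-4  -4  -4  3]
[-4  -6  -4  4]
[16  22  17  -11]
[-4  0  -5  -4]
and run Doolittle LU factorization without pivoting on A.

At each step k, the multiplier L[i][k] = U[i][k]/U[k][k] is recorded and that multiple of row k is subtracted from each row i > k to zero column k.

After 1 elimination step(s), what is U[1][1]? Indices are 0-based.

Step 1: pivot at (0,0) is -4.
  row1 ← row1 − (1)·row0  ⇒  L[1][0]=1, U row1=(0, -2, 0, 1)
  row2 ← row2 − (-4)·row0  ⇒  L[2][0]=-4, U row2=(0, 6, 1, 1)
  row3 ← row3 − (1)·row0  ⇒  L[3][0]=1, U row3=(0, 4, -1, -7)

U[1][1] = -2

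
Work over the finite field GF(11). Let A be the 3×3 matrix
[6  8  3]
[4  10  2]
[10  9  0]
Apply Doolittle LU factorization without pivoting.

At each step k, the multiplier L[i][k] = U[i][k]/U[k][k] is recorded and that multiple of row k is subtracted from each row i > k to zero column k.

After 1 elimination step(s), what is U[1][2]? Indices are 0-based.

U[1][2] = 0

k=0: U[0][0]=6
  eliminate (1,0): mult=8, new row 1: (0, 1, 0); set L[1][0]=8
  eliminate (2,0): mult=9, new row 2: (0, 3, 6); set L[2][0]=9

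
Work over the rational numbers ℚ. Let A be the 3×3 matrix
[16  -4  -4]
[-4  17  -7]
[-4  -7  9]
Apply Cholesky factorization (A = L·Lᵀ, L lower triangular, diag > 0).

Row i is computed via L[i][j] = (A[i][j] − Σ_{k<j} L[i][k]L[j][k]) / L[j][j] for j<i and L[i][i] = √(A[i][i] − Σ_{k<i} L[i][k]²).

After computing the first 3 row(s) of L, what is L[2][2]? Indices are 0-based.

L[2][2] = 2

Step 1: L[0][0] = √(16) = 4.
  L[1][0] = (-4) / L[0][0] = -1.
Step 2: L[1][1] = √(16) = 4.
  L[2][0] = (-4) / L[0][0] = -1.
  L[2][1] = (-8) / L[1][1] = -2.
Step 3: L[2][2] = √(4) = 2.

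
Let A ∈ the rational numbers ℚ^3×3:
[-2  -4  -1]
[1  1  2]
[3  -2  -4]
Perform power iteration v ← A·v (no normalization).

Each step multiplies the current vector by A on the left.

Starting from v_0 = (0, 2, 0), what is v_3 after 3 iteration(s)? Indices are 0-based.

v_0 = (0, 2, 0).
v_1 = A·v_0 = (-8, 2, -4).
v_2 = A·v_1 = (12, -14, -12).
v_3 = A·v_2 = (44, -26, 112).

v_3 = (44, -26, 112)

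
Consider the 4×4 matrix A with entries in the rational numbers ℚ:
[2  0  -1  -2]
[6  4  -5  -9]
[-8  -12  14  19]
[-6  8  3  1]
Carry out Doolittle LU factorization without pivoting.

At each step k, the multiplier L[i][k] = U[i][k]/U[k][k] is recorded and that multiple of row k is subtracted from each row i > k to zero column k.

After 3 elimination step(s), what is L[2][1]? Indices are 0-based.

k=0: U[0][0]=2
  eliminate (1,0): mult=3, new row 1: (0, 4, -2, -3); set L[1][0]=3
  eliminate (2,0): mult=-4, new row 2: (0, -12, 10, 11); set L[2][0]=-4
  eliminate (3,0): mult=-3, new row 3: (0, 8, 0, -5); set L[3][0]=-3
k=1: U[1][1]=4
  eliminate (2,1): mult=-3, new row 2: (0, 0, 4, 2); set L[2][1]=-3
  eliminate (3,1): mult=2, new row 3: (0, 0, 4, 1); set L[3][1]=2
k=2: U[2][2]=4
  eliminate (3,2): mult=1, new row 3: (0, 0, 0, -1); set L[3][2]=1

L[2][1] = -3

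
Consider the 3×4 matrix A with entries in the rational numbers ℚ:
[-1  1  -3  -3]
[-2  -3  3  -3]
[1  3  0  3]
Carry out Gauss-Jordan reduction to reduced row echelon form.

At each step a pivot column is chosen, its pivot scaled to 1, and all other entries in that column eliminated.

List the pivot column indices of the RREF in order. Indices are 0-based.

pivot columns: 0, 1, 2

pivot(0,0)=-1: scale R0 → (1, -1, 3, 3)
  clear (1,0): R1 −= (-2)R0 → (0, -5, 9, 3)
  clear (2,0): R2 −= (1)R0 → (0, 4, -3, 0)
pivot(1,1)=-5: scale R1 → (0, 1, -9/5, -3/5)
  clear (0,1): R0 −= (-1)R1 → (1, 0, 6/5, 12/5)
  clear (2,1): R2 −= (4)R1 → (0, 0, 21/5, 12/5)
pivot(2,2)=21/5: scale R2 → (0, 0, 1, 4/7)
  clear (0,2): R0 −= (6/5)R2 → (1, 0, 0, 12/7)
  clear (1,2): R1 −= (-9/5)R2 → (0, 1, 0, 3/7)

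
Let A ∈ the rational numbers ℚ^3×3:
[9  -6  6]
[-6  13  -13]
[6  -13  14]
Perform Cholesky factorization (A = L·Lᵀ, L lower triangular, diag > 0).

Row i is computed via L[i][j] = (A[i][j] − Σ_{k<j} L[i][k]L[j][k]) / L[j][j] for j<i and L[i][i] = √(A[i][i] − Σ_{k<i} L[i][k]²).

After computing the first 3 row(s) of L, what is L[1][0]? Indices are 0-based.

L[1][0] = -2

Step 1: L[0][0] = √(9) = 3.
  L[1][0] = (-6) / L[0][0] = -2.
Step 2: L[1][1] = √(9) = 3.
  L[2][0] = (6) / L[0][0] = 2.
  L[2][1] = (-9) / L[1][1] = -3.
Step 3: L[2][2] = √(1) = 1.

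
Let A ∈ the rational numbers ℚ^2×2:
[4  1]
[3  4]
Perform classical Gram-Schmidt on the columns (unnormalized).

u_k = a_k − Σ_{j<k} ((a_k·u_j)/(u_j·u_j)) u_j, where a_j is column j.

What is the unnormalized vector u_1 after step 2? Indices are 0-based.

u_1 = (-39/25, 52/25)

Step 1: u_0 = a_0 = (4, 3).
Step 2: u_1 = a_1 − (16/25)·u_0 = (-39/25, 52/25).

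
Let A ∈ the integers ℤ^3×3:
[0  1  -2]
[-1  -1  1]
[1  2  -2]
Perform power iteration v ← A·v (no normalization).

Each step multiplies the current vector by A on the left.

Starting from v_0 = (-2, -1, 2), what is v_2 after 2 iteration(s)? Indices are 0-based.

v_0 = (-2, -1, 2).
v_1 = A·v_0 = (-5, 5, -8).
v_2 = A·v_1 = (21, -8, 21).

v_2 = (21, -8, 21)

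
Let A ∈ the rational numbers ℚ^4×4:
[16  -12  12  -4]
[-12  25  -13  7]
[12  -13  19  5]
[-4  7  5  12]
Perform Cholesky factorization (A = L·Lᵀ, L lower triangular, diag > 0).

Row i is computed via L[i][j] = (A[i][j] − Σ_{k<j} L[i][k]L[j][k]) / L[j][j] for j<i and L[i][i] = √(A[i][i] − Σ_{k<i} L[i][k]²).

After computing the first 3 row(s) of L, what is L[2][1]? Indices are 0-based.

L[2][1] = -1

Step 1: L[0][0] = √(16) = 4.
  L[1][0] = (-12) / L[0][0] = -3.
Step 2: L[1][1] = √(16) = 4.
  L[2][0] = (12) / L[0][0] = 3.
  L[2][1] = (-4) / L[1][1] = -1.
Step 3: L[2][2] = √(9) = 3.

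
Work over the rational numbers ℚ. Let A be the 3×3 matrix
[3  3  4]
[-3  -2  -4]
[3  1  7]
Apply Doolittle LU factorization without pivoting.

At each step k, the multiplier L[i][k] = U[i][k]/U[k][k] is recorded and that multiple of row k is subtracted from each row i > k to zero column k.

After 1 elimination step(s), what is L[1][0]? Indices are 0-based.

k=0: U[0][0]=3
  eliminate (1,0): mult=-1, new row 1: (0, 1, 0); set L[1][0]=-1
  eliminate (2,0): mult=1, new row 2: (0, -2, 3); set L[2][0]=1

L[1][0] = -1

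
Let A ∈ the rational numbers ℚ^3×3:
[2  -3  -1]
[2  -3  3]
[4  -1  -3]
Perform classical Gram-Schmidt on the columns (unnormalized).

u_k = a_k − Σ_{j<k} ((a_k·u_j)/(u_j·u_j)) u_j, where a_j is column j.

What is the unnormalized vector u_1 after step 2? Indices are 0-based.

Step 1: u_0 = a_0 = (2, 2, 4).
Step 2: u_1 = a_1 − (-2/3)·u_0 = (-5/3, -5/3, 5/3).

u_1 = (-5/3, -5/3, 5/3)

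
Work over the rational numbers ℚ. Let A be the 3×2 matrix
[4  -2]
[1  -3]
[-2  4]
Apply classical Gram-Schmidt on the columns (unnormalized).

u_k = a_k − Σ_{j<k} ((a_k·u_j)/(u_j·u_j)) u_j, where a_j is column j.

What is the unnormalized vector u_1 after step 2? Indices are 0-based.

u_1 = (34/21, -44/21, 46/21)

Step 1: u_0 = a_0 = (4, 1, -2).
Step 2: u_1 = a_1 − (-19/21)·u_0 = (34/21, -44/21, 46/21).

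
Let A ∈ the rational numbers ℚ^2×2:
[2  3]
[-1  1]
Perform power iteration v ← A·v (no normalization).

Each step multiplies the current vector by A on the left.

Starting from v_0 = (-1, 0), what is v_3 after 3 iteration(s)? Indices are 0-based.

v_0 = (-1, 0).
v_1 = A·v_0 = (-2, 1).
v_2 = A·v_1 = (-1, 3).
v_3 = A·v_2 = (7, 4).

v_3 = (7, 4)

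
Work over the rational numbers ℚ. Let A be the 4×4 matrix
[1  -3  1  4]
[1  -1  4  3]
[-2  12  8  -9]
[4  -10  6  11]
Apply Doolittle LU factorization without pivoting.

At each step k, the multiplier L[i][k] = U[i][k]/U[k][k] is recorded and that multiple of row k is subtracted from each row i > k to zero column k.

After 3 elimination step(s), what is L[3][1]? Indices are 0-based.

L[3][1] = 1

Step 1: pivot at (0,0) is 1.
  row1 ← row1 − (1)·row0  ⇒  L[1][0]=1, U row1=(0, 2, 3, -1)
  row2 ← row2 − (-2)·row0  ⇒  L[2][0]=-2, U row2=(0, 6, 10, -1)
  row3 ← row3 − (4)·row0  ⇒  L[3][0]=4, U row3=(0, 2, 2, -5)
Step 2: pivot at (1,1) is 2.
  row2 ← row2 − (3)·row1  ⇒  L[2][1]=3, U row2=(0, 0, 1, 2)
  row3 ← row3 − (1)·row1  ⇒  L[3][1]=1, U row3=(0, 0, -1, -4)
Step 3: pivot at (2,2) is 1.
  row3 ← row3 − (-1)·row2  ⇒  L[3][2]=-1, U row3=(0, 0, 0, -2)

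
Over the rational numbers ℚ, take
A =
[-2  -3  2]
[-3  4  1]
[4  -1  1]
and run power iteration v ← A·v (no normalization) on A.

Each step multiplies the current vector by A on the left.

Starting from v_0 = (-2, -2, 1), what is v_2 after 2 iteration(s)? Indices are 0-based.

v_0 = (-2, -2, 1).
v_1 = A·v_0 = (12, -1, -5).
v_2 = A·v_1 = (-31, -45, 44).

v_2 = (-31, -45, 44)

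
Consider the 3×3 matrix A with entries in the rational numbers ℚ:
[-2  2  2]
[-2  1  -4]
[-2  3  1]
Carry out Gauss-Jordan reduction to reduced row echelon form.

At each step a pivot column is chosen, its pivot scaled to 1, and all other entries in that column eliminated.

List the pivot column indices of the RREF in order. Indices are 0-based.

[1] R0 /= -2  ⇒  (1, -1, -1)
     R1 -= -2·R0  ⇒  (0, -1, -6)
     R2 -= -2·R0  ⇒  (0, 1, -1)
[2] R1 /= -1  ⇒  (0, 1, 6)
     R0 -= -1·R1  ⇒  (1, 0, 5)
     R2 -= 1·R1  ⇒  (0, 0, -7)
[3] R2 /= -7  ⇒  (0, 0, 1)
     R0 -= 5·R2  ⇒  (1, 0, 0)
     R1 -= 6·R2  ⇒  (0, 1, 0)

pivot columns: 0, 1, 2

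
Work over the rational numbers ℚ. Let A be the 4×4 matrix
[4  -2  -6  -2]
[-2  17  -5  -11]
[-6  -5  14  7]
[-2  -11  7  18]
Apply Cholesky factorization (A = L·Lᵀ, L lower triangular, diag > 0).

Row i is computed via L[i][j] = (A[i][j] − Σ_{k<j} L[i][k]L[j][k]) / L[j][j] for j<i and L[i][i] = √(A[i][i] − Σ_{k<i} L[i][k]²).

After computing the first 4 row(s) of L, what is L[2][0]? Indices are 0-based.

Step 1: L[0][0] = √(4) = 2.
  L[1][0] = (-2) / L[0][0] = -1.
Step 2: L[1][1] = √(16) = 4.
  L[2][0] = (-6) / L[0][0] = -3.
  L[2][1] = (-8) / L[1][1] = -2.
Step 3: L[2][2] = √(1) = 1.
  L[3][0] = (-2) / L[0][0] = -1.
  L[3][1] = (-12) / L[1][1] = -3.
  L[3][2] = (-2) / L[2][2] = -2.
Step 4: L[3][3] = √(4) = 2.

L[2][0] = -3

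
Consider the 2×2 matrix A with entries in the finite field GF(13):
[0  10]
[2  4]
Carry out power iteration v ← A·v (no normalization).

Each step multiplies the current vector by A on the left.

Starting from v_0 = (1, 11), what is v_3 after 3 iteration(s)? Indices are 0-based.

v_0 = (1, 11).
v_1 = A·v_0 = (6, 7).
v_2 = A·v_1 = (5, 1).
v_3 = A·v_2 = (10, 1).

v_3 = (10, 1)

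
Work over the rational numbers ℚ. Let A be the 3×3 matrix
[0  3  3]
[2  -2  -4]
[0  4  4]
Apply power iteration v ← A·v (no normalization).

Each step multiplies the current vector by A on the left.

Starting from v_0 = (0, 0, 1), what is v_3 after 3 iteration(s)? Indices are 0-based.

v_3 = (-6, 4, -8)

v_0 = (0, 0, 1).
v_1 = A·v_0 = (3, -4, 4).
v_2 = A·v_1 = (0, -2, 0).
v_3 = A·v_2 = (-6, 4, -8).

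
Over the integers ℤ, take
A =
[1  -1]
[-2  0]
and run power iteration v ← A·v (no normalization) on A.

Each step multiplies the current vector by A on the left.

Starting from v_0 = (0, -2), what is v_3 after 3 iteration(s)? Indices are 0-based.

v_0 = (0, -2).
v_1 = A·v_0 = (2, 0).
v_2 = A·v_1 = (2, -4).
v_3 = A·v_2 = (6, -4).

v_3 = (6, -4)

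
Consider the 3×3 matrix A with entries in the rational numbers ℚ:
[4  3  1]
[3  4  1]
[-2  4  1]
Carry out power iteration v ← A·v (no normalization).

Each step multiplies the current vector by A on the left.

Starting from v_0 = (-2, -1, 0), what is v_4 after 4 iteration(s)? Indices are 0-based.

v_4 = (-3890, -3889, -1224)

v_0 = (-2, -1, 0).
v_1 = A·v_0 = (-11, -10, 0).
v_2 = A·v_1 = (-74, -73, -18).
v_3 = A·v_2 = (-533, -532, -162).
v_4 = A·v_3 = (-3890, -3889, -1224).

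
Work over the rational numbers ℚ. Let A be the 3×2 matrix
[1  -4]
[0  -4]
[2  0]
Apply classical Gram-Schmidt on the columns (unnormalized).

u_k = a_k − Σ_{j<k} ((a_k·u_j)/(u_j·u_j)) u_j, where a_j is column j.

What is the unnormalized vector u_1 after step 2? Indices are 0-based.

u_1 = (-16/5, -4, 8/5)

Step 1: u_0 = a_0 = (1, 0, 2).
Step 2: u_1 = a_1 − (-4/5)·u_0 = (-16/5, -4, 8/5).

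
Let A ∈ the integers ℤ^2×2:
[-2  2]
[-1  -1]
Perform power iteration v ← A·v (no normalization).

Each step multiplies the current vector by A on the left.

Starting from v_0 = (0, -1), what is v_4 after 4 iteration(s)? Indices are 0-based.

v_4 = (6, 17)

v_0 = (0, -1).
v_1 = A·v_0 = (-2, 1).
v_2 = A·v_1 = (6, 1).
v_3 = A·v_2 = (-10, -7).
v_4 = A·v_3 = (6, 17).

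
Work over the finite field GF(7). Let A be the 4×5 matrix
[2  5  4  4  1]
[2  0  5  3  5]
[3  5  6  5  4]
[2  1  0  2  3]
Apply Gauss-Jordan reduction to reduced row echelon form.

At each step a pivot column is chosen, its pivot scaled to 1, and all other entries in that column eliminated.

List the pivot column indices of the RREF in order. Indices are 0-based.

pivot columns: 0, 1, 2, 3

[1] R0 /= 2  ⇒  (1, 6, 2, 2, 4)
     R1 -= 2·R0  ⇒  (0, 2, 1, 6, 4)
     R2 -= 3·R0  ⇒  (0, 1, 0, 6, 6)
     R3 -= 2·R0  ⇒  (0, 3, 3, 5, 2)
[2] R1 /= 2  ⇒  (0, 1, 4, 3, 2)
     R0 -= 6·R1  ⇒  (1, 0, 6, 5, 6)
     R2 -= 1·R1  ⇒  (0, 0, 3, 3, 4)
     R3 -= 3·R1  ⇒  (0, 0, 5, 3, 3)
[3] R2 /= 3  ⇒  (0, 0, 1, 1, 6)
     R0 -= 6·R2  ⇒  (1, 0, 0, 6, 5)
     R1 -= 4·R2  ⇒  (0, 1, 0, 6, 6)
     R3 -= 5·R2  ⇒  (0, 0, 0, 5, 1)
[4] R3 /= 5  ⇒  (0, 0, 0, 1, 3)
     R0 -= 6·R3  ⇒  (1, 0, 0, 0, 1)
     R1 -= 6·R3  ⇒  (0, 1, 0, 0, 2)
     R2 -= 1·R3  ⇒  (0, 0, 1, 0, 3)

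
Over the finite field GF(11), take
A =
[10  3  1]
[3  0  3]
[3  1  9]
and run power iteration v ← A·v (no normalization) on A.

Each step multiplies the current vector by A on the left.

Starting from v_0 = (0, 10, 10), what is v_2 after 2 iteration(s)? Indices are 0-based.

v_2 = (7, 2, 5)

v_0 = (0, 10, 10).
v_1 = A·v_0 = (7, 8, 1).
v_2 = A·v_1 = (7, 2, 5).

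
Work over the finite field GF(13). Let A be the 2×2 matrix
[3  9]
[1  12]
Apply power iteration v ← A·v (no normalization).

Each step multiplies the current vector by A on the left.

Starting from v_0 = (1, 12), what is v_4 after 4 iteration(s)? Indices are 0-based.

v_4 = (12, 11)

v_0 = (1, 12).
v_1 = A·v_0 = (7, 2).
v_2 = A·v_1 = (0, 5).
v_3 = A·v_2 = (6, 8).
v_4 = A·v_3 = (12, 11).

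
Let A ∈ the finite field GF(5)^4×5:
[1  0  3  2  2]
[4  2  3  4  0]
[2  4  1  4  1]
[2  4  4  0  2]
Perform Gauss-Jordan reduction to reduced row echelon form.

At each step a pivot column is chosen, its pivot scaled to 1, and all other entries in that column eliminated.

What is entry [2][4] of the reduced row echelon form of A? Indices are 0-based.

pivot(0,0)=1: scale R0 → (1, 0, 3, 2, 2)
  clear (1,0): R1 −= (4)R0 → (0, 2, 1, 1, 2)
  clear (2,0): R2 −= (2)R0 → (0, 4, 0, 0, 2)
  clear (3,0): R3 −= (2)R0 → (0, 4, 3, 1, 3)
pivot(1,1)=2: scale R1 → (0, 1, 3, 3, 1)
  clear (2,1): R2 −= (4)R1 → (0, 0, 3, 3, 3)
  clear (3,1): R3 −= (4)R1 → (0, 0, 1, 4, 4)
pivot(2,2)=3: scale R2 → (0, 0, 1, 1, 1)
  clear (0,2): R0 −= (3)R2 → (1, 0, 0, 4, 4)
  clear (1,2): R1 −= (3)R2 → (0, 1, 0, 0, 3)
  clear (3,2): R3 −= (1)R2 → (0, 0, 0, 3, 3)
pivot(3,3)=3: scale R3 → (0, 0, 0, 1, 1)
  clear (0,3): R0 −= (4)R3 → (1, 0, 0, 0, 0)
  clear (2,3): R2 −= (1)R3 → (0, 0, 1, 0, 0)

M[2][4] = 0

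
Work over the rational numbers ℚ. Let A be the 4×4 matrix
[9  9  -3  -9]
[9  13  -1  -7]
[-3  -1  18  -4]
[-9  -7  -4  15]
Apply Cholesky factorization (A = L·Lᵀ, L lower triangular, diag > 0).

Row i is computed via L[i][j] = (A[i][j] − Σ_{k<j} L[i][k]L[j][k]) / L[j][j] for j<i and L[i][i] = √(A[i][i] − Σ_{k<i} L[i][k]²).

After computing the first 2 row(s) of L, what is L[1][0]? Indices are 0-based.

L[1][0] = 3

Step 1: L[0][0] = √(9) = 3.
  L[1][0] = (9) / L[0][0] = 3.
Step 2: L[1][1] = √(4) = 2.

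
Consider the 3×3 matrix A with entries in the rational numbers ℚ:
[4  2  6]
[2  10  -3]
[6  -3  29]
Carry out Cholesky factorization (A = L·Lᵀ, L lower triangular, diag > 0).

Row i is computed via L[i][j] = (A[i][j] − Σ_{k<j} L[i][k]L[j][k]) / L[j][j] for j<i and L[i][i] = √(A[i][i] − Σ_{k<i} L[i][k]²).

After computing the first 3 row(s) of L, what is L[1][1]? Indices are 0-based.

Step 1: L[0][0] = √(4) = 2.
  L[1][0] = (2) / L[0][0] = 1.
Step 2: L[1][1] = √(9) = 3.
  L[2][0] = (6) / L[0][0] = 3.
  L[2][1] = (-6) / L[1][1] = -2.
Step 3: L[2][2] = √(16) = 4.

L[1][1] = 3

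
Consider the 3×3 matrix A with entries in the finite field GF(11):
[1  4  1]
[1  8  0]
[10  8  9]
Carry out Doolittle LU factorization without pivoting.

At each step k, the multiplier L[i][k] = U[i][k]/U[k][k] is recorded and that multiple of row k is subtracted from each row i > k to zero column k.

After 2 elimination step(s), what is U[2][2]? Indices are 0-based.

U[2][2] = 2

k=0: U[0][0]=1
  eliminate (1,0): mult=1, new row 1: (0, 4, 10); set L[1][0]=1
  eliminate (2,0): mult=10, new row 2: (0, 1, 10); set L[2][0]=10
k=1: U[1][1]=4
  eliminate (2,1): mult=3, new row 2: (0, 0, 2); set L[2][1]=3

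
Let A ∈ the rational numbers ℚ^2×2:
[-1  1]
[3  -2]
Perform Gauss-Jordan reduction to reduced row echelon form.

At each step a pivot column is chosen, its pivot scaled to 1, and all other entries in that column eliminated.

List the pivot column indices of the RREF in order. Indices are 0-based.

pivot columns: 0, 1

step 1: normalize row 0 (÷-1) = (1, -1)
  row 1: subtract 3×row0 = (0, 1)
step 2: normalize row 1 (÷1) = (0, 1)
  row 0: subtract -1×row1 = (1, 0)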